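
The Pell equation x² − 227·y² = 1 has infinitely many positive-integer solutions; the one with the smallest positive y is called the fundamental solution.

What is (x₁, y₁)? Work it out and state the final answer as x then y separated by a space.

d=227: √d = [15; 15,30] (ℓ=2, even), read p_1/q_1
step 0: (15, 1)  from 15·(1,0) + (0,1)
step 1: (226, 15)  from 15·(15,1) + (1,0)
fundamental: x₁=226, y₁=15  (since 51076 − 227·225 = 1)

226 15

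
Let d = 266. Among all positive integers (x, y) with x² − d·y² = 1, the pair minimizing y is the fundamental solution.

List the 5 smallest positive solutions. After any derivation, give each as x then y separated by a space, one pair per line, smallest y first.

√266 = [16; 3,4,3,32, …], period ℓ=4 (even) → k=3
step 0: (16, 1)  from 16·(1,0) + (0,1)
…
step 2: (212, 13)  from 4·(49,3) + (16,1)
step 3: (685, 42)  from 3·(212,13) + (49,3)
(x₁, y₁) = (685, 42);  685² − 266·42² = 1 ✓
n=2: (685,42)∘(685,42) = (685·685+266·42·42, 685·42+42·685) = (938449,57540)
n=3: (938449,57540)∘(685,42) = (685·938449+266·42·57540, 685·57540+42·938449) = (1285674445,78829758)
n=4: (1285674445,78829758)∘(685,42) = (685·1285674445+266·42·78829758, 685·78829758+42·1285674445) = (1761373051201,107996710920)
n=5: (1761373051201,107996710920)∘(685,42) = (685·1761373051201+266·42·107996710920, 685·107996710920+42·1761373051201) = (2413079794470925,147955415130642)

685 42
938449 57540
1285674445 78829758
1761373051201 107996710920
2413079794470925 147955415130642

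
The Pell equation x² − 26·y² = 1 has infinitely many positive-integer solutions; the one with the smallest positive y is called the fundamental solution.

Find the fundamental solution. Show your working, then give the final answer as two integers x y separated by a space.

√26 → a₀=5, period (10); ℓ=1 odd so k=1
i=0: a=5 ⇒ p=5, q=1
i=1: a=10 ⇒ p=51, q=10
(x₁, y₁) = (51, 10);  51² − 26·10² = 1 ✓

51 10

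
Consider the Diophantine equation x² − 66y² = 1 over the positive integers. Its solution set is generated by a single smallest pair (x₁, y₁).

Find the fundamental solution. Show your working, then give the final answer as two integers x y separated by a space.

√66 = [8; 8,16, …], period ℓ=2 (even) → k=1
k=0  a_k=8  p_k/q_k = 8/1
k=1  a_k=8  p_k/q_k = 65/8
→ (65, 8).  Check: 65²=4225, 66·8²=4224, difference 1.

65 8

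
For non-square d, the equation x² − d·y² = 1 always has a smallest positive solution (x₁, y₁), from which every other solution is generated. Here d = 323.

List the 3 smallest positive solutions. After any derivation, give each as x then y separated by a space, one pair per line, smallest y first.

18 1
647 36
23274 1295

d=323: √d = [17; 1,34] (ℓ=2, even), read p_1/q_1
k=0  a_k=17  p_k/q_k = 17/1
k=1  a_k=1  p_k/q_k = 18/1
→ (18, 1).  Check: 18²=324, 323·1²=323, difference 1.
(x_2, y_2) = (18·18 + 323·1·1, 18·1 + 1·18) = (647, 36)
(x_3, y_3) = (18·647 + 323·1·36, 18·36 + 1·647) = (23274, 1295)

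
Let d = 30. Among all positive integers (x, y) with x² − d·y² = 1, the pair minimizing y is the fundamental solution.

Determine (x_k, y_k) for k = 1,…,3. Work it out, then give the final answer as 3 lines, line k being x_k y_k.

√30 = [5; 2,10, …], period ℓ=2 (even) → k=1
k=0  a_k=5  p_k/q_k = 5/1
k=1  a_k=2  p_k/q_k = 11/2
fundamental: x₁=11, y₁=2  (since 121 − 30·4 = 1)
n=2: (11,2)∘(11,2) = (11·11+30·2·2, 11·2+2·11) = (241,44)
n=3: (241,44)∘(11,2) = (11·241+30·2·44, 11·44+2·241) = (5291,966)

11 2
241 44
5291 966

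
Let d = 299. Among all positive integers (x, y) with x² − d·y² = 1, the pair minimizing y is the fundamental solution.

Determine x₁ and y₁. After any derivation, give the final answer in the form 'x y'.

√299 = [17; 3,2,3,34, …], period ℓ=4 (even) → k=3
i=0: a=17 ⇒ p=17, q=1
…
i=2: a=2 ⇒ p=121, q=7
i=3: a=3 ⇒ p=415, q=24
fundamental: x₁=415, y₁=24  (since 172225 − 299·576 = 1)

415 24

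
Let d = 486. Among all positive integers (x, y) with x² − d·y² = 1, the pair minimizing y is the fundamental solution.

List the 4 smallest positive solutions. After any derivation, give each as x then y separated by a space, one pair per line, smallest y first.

√486 → a₀=22, period (22,44); ℓ=2 even so k=1
a_0=22:  p_0=22·1+0=22,  q_0=22·0+1=1
a_1=22:  p_1=22·22+1=485,  q_1=22·1+0=22
fundamental: x₁=485, y₁=22  (since 235225 − 486·484 = 1)
(x_2, y_2) = (485·485 + 486·22·22, 485·22 + 22·485) = (470449, 21340)
(x_3, y_3) = (485·470449 + 486·22·21340, 485·21340 + 22·470449) = (456335045, 20699778)
(x_4, y_4) = (485·456335045 + 486·22·20699778, 485·20699778 + 22·456335045) = (442644523201, 20078763320)

485 22
470449 21340
456335045 20699778
442644523201 20078763320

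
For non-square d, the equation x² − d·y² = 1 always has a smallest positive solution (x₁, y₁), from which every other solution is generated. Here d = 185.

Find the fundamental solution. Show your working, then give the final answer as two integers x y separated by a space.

9249 680

d=185: √d = [13; 1,1,1,1,26] (ℓ=5, odd), read p_9/q_9
i=0: a=13 ⇒ p=13, q=1
…
i=2: a=1 ⇒ p=27, q=2
…
i=4: a=1 ⇒ p=68, q=5
i=5: a=26 ⇒ p=1809, q=133
…
i=8: a=1 ⇒ p=5563, q=409
i=9: a=1 ⇒ p=9249, q=680
→ (9249, 680).  Check: 9249²=85544001, 185·680²=85544000, difference 1.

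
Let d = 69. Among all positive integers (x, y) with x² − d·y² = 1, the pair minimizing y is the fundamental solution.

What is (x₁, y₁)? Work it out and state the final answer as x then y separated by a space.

7775 936

[8; 3,3,1,4,1,3,3,16] for √69; ℓ=8 ⇒ convergent index 7
k=0  a_k=8  p_k/q_k = 8/1
k=1  a_k=3  p_k/q_k = 25/3
k=2  a_k=3  p_k/q_k = 83/10
k=3  a_k=1  p_k/q_k = 108/13
…
k=5  a_k=1  p_k/q_k = 623/75
k=6  a_k=3  p_k/q_k = 2384/287
k=7  a_k=3  p_k/q_k = 7775/936
(x₁, y₁) = (7775, 936);  7775² − 69·936² = 1 ✓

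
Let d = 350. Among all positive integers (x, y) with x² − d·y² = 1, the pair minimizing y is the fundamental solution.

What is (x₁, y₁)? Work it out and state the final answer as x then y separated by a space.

[18; 1,2,2,2,1,36] for √350; ℓ=6 ⇒ convergent index 5
a_0=18:  p_0=18·1+0=18,  q_0=18·0+1=1
a_1=1:  p_1=1·18+1=19,  q_1=1·1+0=1
a_2=2:  p_2=2·19+18=56,  q_2=2·1+1=3
…
a_4=2:  p_4=2·131+56=318,  q_4=2·7+3=17
a_5=1:  p_5=1·318+131=449,  q_5=1·17+7=24
(x₁, y₁) = (449, 24);  449² − 350·24² = 1 ✓

449 24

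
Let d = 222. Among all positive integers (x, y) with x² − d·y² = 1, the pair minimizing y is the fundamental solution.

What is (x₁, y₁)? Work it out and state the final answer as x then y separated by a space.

√222 → a₀=14, period (1,8,1,28); ℓ=4 even so k=3
step 0: (14, 1)  from 14·(1,0) + (0,1)
step 1: (15, 1)  from 1·(14,1) + (1,0)
step 2: (134, 9)  from 8·(15,1) + (14,1)
step 3: (149, 10)  from 1·(134,9) + (15,1)
fundamental: x₁=149, y₁=10  (since 22201 − 222·100 = 1)

149 10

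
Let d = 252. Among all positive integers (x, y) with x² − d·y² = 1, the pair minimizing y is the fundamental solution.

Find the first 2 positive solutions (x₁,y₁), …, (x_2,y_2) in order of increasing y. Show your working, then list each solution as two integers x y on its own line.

127 8
32257 2032

[15; 1,6,1,30] for √252; ℓ=4 ⇒ convergent index 3
k=0  a_k=15  p_k/q_k = 15/1
…
k=2  a_k=6  p_k/q_k = 111/7
k=3  a_k=1  p_k/q_k = 127/8
fundamental: x₁=127, y₁=8  (since 16129 − 252·64 = 1)
(x_2, y_2) = (127·127 + 252·8·8, 127·8 + 8·127) = (32257, 2032)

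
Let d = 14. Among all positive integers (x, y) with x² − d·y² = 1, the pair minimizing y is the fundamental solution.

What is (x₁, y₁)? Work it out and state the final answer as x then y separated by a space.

√14 = [3; 1,2,1,6, …], period ℓ=4 (even) → k=3
a_0=3:  p_0=3·1+0=3,  q_0=3·0+1=1
a_1=1:  p_1=1·3+1=4,  q_1=1·1+0=1
a_2=2:  p_2=2·4+3=11,  q_2=2·1+1=3
a_3=1:  p_3=1·11+4=15,  q_3=1·3+1=4
fundamental: x₁=15, y₁=4  (since 225 − 14·16 = 1)

15 4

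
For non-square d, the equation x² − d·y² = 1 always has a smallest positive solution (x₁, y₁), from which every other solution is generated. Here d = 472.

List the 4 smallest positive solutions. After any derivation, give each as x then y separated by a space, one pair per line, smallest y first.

306917 14127
188396089777 8671632918
115643925371868101 5322943120573485
70986173286526887819457 3267403467465432958572

[21; 1,2,1,1,1,…,2,1,42] for √472; ℓ=14 ⇒ convergent index 13
step 0: (21, 1)  from 21·(1,0) + (0,1)
step 1: (22, 1)  from 1·(21,1) + (1,0)
…
step 3: (87, 4)  from 1·(65,3) + (22,1)
step 4: (152, 7)  from 1·(87,4) + (65,3)
step 5: (239, 11)  from 1·(152,7) + (87,4)
step 6: (1108, 51)  from 4·(239,11) + (152,7)
step 7: (5779, 266)  from 5·(1108,51) + (239,11)
step 8: (24224, 1115)  from 4·(5779,266) + (1108,51)
step 9: (30003, 1381)  from 1·(24224,1115) + (5779,266)
…
step 11: (84230, 3877)  from 1·(54227,2496) + (30003,1381)
step 12: (222687, 10250)  from 2·(84230,3877) + (54227,2496)
step 13: (306917, 14127)  from 1·(222687,10250) + (84230,3877)
fundamental: x₁=306917, y₁=14127  (since 94198044889 − 472·199572129 = 1)
n=2: (306917,14127)∘(306917,14127) = (306917·306917+472·14127·14127, 306917·14127+14127·306917) = (188396089777,8671632918)
n=3: (188396089777,8671632918)∘(306917,14127) = (306917·188396089777+472·14127·8671632918, 306917·8671632918+14127·188396089777) = (115643925371868101,5322943120573485)
n=4: (115643925371868101,5322943120573485)∘(306917,14127) = (306917·115643925371868101+472·14127·5322943120573485, 306917·5322943120573485+14127·115643925371868101) = (70986173286526887819457,3267403467465432958572)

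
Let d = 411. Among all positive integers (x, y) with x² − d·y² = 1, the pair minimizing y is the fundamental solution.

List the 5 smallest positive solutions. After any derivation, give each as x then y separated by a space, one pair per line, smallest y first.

d=411: √d = [20; 3,1,1,1,19,1,1,1,3,40] (ℓ=10, even), read p_9/q_9
a_0=20:  p_0=20·1+0=20,  q_0=20·0+1=1
…
a_2=1:  p_2=1·61+20=81,  q_2=1·3+1=4
a_3=1:  p_3=1·81+61=142,  q_3=1·4+3=7
a_4=1:  p_4=1·142+81=223,  q_4=1·7+4=11
a_5=19:  p_5=19·223+142=4379,  q_5=19·11+7=216
…
a_8=1:  p_8=1·8981+4602=13583,  q_8=1·443+227=670
a_9=3:  p_9=3·13583+8981=49730,  q_9=3·670+443=2453
→ (49730, 2453).  Check: 49730²=2473072900, 411·2453²=2473072899, difference 1.
(49730+2453√411)^2 = 4946145799 + 243975380√411
(49730+2453√411)^3 = 491943661118810 + 24265791292347√411
(49730+2453√411)^4 = 48928716529930696801 + 2413475601692857240√411
(49730+2453√411)^5 = 4866450145574963442708650 + 240044283320105789798053√411

49730 2453
4946145799 243975380
491943661118810 24265791292347
48928716529930696801 2413475601692857240
4866450145574963442708650 240044283320105789798053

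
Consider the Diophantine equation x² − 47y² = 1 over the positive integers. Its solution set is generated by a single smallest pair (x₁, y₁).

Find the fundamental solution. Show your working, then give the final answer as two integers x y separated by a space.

√47 = [6; 1,5,1,12, …], period ℓ=4 (even) → k=3
k=0  a_k=6  p_k/q_k = 6/1
…
k=2  a_k=5  p_k/q_k = 41/6
k=3  a_k=1  p_k/q_k = 48/7
(x₁, y₁) = (48, 7);  48² − 47·7² = 1 ✓

48 7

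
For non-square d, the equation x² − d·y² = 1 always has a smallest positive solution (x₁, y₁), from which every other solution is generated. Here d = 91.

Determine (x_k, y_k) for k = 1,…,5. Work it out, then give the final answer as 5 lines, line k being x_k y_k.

1574 165
4954951 519420
15598184174 1635133995
49103078824801 5147401296840
154576476542289374 16204017647318325

√91 = [9; 1,1,5,1,5,1,1,18, …], period ℓ=8 (even) → k=7
k=0  a_k=9  p_k/q_k = 9/1
…
k=3  a_k=5  p_k/q_k = 105/11
…
k=6  a_k=1  p_k/q_k = 849/89
k=7  a_k=1  p_k/q_k = 1574/165
→ (1574, 165).  Check: 1574²=2477476, 91·165²=2477475, difference 1.
(x_2, y_2) = (1574·1574 + 91·165·165, 1574·165 + 165·1574) = (4954951, 519420)
(x_3, y_3) = (1574·4954951 + 91·165·519420, 1574·519420 + 165·4954951) = (15598184174, 1635133995)
(x_4, y_4) = (1574·15598184174 + 91·165·1635133995, 1574·1635133995 + 165·15598184174) = (49103078824801, 5147401296840)
(x_5, y_5) = (1574·49103078824801 + 91·165·5147401296840, 1574·5147401296840 + 165·49103078824801) = (154576476542289374, 16204017647318325)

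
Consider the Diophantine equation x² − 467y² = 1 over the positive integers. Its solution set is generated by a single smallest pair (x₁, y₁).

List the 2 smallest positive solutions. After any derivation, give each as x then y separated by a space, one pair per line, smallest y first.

[21; 1,1,1,1,3,…,1,1,42] for √467; ℓ=14 ⇒ convergent index 13
a_0=21:  p_0=21·1+0=21,  q_0=21·0+1=1
a_1=1:  p_1=1·21+1=22,  q_1=1·1+0=1
…
a_3=1:  p_3=1·43+22=65,  q_3=1·2+1=3
…
a_6=3:  p_6=3·389+108=1275,  q_6=3·18+5=59
a_7=21:  p_7=21·1275+389=27164,  q_7=21·59+18=1257
a_8=3:  p_8=3·27164+1275=82767,  q_8=3·1257+59=3830
…
a_10=1:  p_10=1·275465+82767=358232,  q_10=1·12747+3830=16577
…
a_12=1:  p_12=1·633697+358232=991929,  q_12=1·29324+16577=45901
a_13=1:  p_13=1·991929+633697=1625626,  q_13=1·45901+29324=75225
→ (1625626, 75225).  Check: 1625626²=2642659891876, 467·75225²=2642659891875, difference 1.
(1625626+75225√467)^2 = 5285319783751 + 244575431700√467

1625626 75225
5285319783751 244575431700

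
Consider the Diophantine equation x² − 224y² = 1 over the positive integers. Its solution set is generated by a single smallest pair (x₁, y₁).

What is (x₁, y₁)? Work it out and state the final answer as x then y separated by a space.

[14; 1,28] for √224; ℓ=2 ⇒ convergent index 1
step 0: (14, 1)  from 14·(1,0) + (0,1)
step 1: (15, 1)  from 1·(14,1) + (1,0)
→ (15, 1).  Check: 15²=225, 224·1²=224, difference 1.

15 1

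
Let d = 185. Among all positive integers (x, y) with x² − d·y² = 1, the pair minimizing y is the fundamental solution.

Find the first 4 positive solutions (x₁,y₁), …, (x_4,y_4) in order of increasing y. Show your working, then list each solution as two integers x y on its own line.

√185 → a₀=13, period (1,1,1,1,26); ℓ=5 odd so k=9
step 0: (13, 1)  from 13·(1,0) + (0,1)
…
step 3: (41, 3)  from 1·(27,2) + (14,1)
step 4: (68, 5)  from 1·(41,3) + (27,2)
step 5: (1809, 133)  from 26·(68,5) + (41,3)
step 6: (1877, 138)  from 1·(1809,133) + (68,5)
step 7: (3686, 271)  from 1·(1877,138) + (1809,133)
step 8: (5563, 409)  from 1·(3686,271) + (1877,138)
step 9: (9249, 680)  from 1·(5563,409) + (3686,271)
fundamental: x₁=9249, y₁=680  (since 85544001 − 185·462400 = 1)
k=2:  x_2 = 9249·9249+185·680·680 = 171088001,  y_2 = 9249·680+680·9249 = 12578640
k=3:  x_3 = 9249·171088001+185·680·12578640 = 3164785833249,  y_3 = 9249·12578640+680·171088001 = 232679682040
k=4:  x_4 = 9249·3164785833249+185·680·232679682040 = 58542208172352001,  y_4 = 9249·232679682040+680·3164785833249 = 4304108745797280

9249 680
171088001 12578640
3164785833249 232679682040
58542208172352001 4304108745797280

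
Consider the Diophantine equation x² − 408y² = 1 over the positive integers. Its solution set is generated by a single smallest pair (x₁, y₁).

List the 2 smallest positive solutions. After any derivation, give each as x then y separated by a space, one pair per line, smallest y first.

101 5
20401 1010

√408 = [20; 5,40, …], period ℓ=2 (even) → k=1
i=0: a=20 ⇒ p=20, q=1
i=1: a=5 ⇒ p=101, q=5
(x₁, y₁) = (101, 5);  101² − 408·5² = 1 ✓
k=2:  x_2 = 101·101+408·5·5 = 20401,  y_2 = 101·5+5·101 = 1010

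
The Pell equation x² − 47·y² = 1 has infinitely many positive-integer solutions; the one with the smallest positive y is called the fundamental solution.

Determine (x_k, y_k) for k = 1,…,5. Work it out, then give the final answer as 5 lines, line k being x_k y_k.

√47 = [6; 1,5,1,12, …], period ℓ=4 (even) → k=3
a_0=6:  p_0=6·1+0=6,  q_0=6·0+1=1
a_1=1:  p_1=1·6+1=7,  q_1=1·1+0=1
a_2=5:  p_2=5·7+6=41,  q_2=5·1+1=6
a_3=1:  p_3=1·41+7=48,  q_3=1·6+1=7
→ (48, 7).  Check: 48²=2304, 47·7²=2303, difference 1.
n=2: (48,7)∘(48,7) = (48·48+47·7·7, 48·7+7·48) = (4607,672)
n=3: (4607,672)∘(48,7) = (48·4607+47·7·672, 48·672+7·4607) = (442224,64505)
n=4: (442224,64505)∘(48,7) = (48·442224+47·7·64505, 48·64505+7·442224) = (42448897,6191808)
n=5: (42448897,6191808)∘(48,7) = (48·42448897+47·7·6191808, 48·6191808+7·42448897) = (4074651888,594349063)

48 7
4607 672
442224 64505
42448897 6191808
4074651888 594349063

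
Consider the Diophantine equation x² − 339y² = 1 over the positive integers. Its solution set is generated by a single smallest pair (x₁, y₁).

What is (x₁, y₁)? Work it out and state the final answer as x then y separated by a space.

√339 = [18; 2,2,2,1,17,1,2,2,2,36, …], period ℓ=10 (even) → k=9
i=0: a=18 ⇒ p=18, q=1
i=1: a=2 ⇒ p=37, q=2
…
i=3: a=2 ⇒ p=221, q=12
…
i=5: a=17 ⇒ p=5542, q=301
i=6: a=1 ⇒ p=5855, q=318
i=7: a=2 ⇒ p=17252, q=937
i=8: a=2 ⇒ p=40359, q=2192
i=9: a=2 ⇒ p=97970, q=5321
(x₁, y₁) = (97970, 5321);  97970² − 339·5321² = 1 ✓

97970 5321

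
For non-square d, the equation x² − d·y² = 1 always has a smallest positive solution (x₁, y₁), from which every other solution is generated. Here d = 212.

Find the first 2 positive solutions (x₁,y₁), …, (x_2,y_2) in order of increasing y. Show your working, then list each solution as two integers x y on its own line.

[14; 1,1,3,1,1,…,1,1,28] for √212; ℓ=14 ⇒ convergent index 13
a_0=14:  p_0=14·1+0=14,  q_0=14·0+1=1
a_1=1:  p_1=1·14+1=15,  q_1=1·1+0=1
a_2=1:  p_2=1·15+14=29,  q_2=1·1+1=2
…
a_6=1:  p_6=1·233+131=364,  q_6=1·16+9=25
a_7=6:  p_7=6·364+233=2417,  q_7=6·25+16=166
…
a_9=1:  p_9=1·2781+2417=5198,  q_9=1·191+166=357
…
a_11=3:  p_11=3·7979+5198=29135,  q_11=3·548+357=2001
a_12=1:  p_12=1·29135+7979=37114,  q_12=1·2001+548=2549
a_13=1:  p_13=1·37114+29135=66249,  q_13=1·2549+2001=4550
(x₁, y₁) = (66249, 4550);  66249² − 212·4550² = 1 ✓
(x_2, y_2) = (66249·66249 + 212·4550·4550, 66249·4550 + 4550·66249) = (8777860001, 602865900)

66249 4550
8777860001 602865900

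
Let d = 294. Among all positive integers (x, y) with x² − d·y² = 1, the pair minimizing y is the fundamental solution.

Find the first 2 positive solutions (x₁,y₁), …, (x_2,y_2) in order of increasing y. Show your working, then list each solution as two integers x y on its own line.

√294 = [17; 6,1,4,1,6,34, …], period ℓ=6 (even) → k=5
step 0: (17, 1)  from 17·(1,0) + (0,1)
step 1: (103, 6)  from 6·(17,1) + (1,0)
step 2: (120, 7)  from 1·(103,6) + (17,1)
step 3: (583, 34)  from 4·(120,7) + (103,6)
step 4: (703, 41)  from 1·(583,34) + (120,7)
step 5: (4801, 280)  from 6·(703,41) + (583,34)
→ (4801, 280).  Check: 4801²=23049601, 294·280²=23049600, difference 1.
(x_2, y_2) = (4801·4801 + 294·280·280, 4801·280 + 280·4801) = (46099201, 2688560)

4801 280
46099201 2688560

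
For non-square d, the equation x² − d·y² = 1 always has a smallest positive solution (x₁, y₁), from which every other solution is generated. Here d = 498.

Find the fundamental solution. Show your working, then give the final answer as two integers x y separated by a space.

179777 8056

d=498: √d = [22; 3,6,22,6,3,44] (ℓ=6, even), read p_5/q_5
i=0: a=22 ⇒ p=22, q=1
…
i=4: a=6 ⇒ p=56794, q=2545
i=5: a=3 ⇒ p=179777, q=8056
fundamental: x₁=179777, y₁=8056  (since 32319769729 − 498·64899136 = 1)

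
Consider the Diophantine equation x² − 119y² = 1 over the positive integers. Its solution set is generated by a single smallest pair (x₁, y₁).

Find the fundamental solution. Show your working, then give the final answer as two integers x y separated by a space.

120 11

d=119: √d = [10; 1,9,1,20] (ℓ=4, even), read p_3/q_3
k=0  a_k=10  p_k/q_k = 10/1
…
k=2  a_k=9  p_k/q_k = 109/10
k=3  a_k=1  p_k/q_k = 120/11
→ (120, 11).  Check: 120²=14400, 119·11²=14399, difference 1.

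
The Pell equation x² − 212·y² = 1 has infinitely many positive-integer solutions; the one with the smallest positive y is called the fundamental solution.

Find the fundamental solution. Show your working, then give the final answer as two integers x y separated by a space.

d=212: √d = [14; 1,1,3,1,1,…,1,1,28] (ℓ=14, even), read p_13/q_13
k=0  a_k=14  p_k/q_k = 14/1
…
k=4  a_k=1  p_k/q_k = 131/9
k=5  a_k=1  p_k/q_k = 233/16
…
k=10  a_k=1  p_k/q_k = 7979/548
…
k=12  a_k=1  p_k/q_k = 37114/2549
k=13  a_k=1  p_k/q_k = 66249/4550
→ (66249, 4550).  Check: 66249²=4388930001, 212·4550²=4388930000, difference 1.

66249 4550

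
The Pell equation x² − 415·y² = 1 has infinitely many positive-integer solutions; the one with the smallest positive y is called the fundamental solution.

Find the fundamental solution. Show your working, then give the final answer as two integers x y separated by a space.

√415 = [20; 2,1,2,4,6,…,1,2,40, …], period ℓ=16 (even) → k=15
a_0=20:  p_0=20·1+0=20,  q_0=20·0+1=1
a_1=2:  p_1=2·20+1=41,  q_1=2·1+0=2
…
a_3=2:  p_3=2·61+41=163,  q_3=2·3+2=8
a_4=4:  p_4=4·163+61=713,  q_4=4·8+3=35
…
a_7=1:  p_7=1·5154+4441=9595,  q_7=1·253+218=471
…
a_9=1:  p_9=1·33939+9595=43534,  q_9=1·1666+471=2137
a_10=1:  p_10=1·43534+33939=77473,  q_10=1·2137+1666=3803
…
a_14=1:  p_14=1·4730294+2110961=6841255,  q_14=1·232201+103623=335824
a_15=2:  p_15=2·6841255+4730294=18412804,  q_15=2·335824+232201=903849
→ (18412804, 903849).  Check: 18412804²=339031351142416, 415·903849²=339031351142415, difference 1.

18412804 903849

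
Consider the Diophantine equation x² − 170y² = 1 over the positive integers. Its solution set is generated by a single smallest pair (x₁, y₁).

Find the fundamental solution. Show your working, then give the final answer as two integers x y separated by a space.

339 26

[13; 26] for √170; ℓ=1 ⇒ convergent index 1
a_0=13:  p_0=13·1+0=13,  q_0=13·0+1=1
a_1=26:  p_1=26·13+1=339,  q_1=26·1+0=26
(x₁, y₁) = (339, 26);  339² − 170·26² = 1 ✓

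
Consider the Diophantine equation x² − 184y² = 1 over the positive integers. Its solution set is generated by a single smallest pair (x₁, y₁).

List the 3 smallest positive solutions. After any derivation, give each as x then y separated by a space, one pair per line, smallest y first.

√184 = [13; 1,1,3,2,1,2,1,2,3,1,1,26, …], period ℓ=12 (even) → k=11
step 0: (13, 1)  from 13·(1,0) + (0,1)
…
step 2: (27, 2)  from 1·(14,1) + (13,1)
step 3: (95, 7)  from 3·(27,2) + (14,1)
step 4: (217, 16)  from 2·(95,7) + (27,2)
step 5: (312, 23)  from 1·(217,16) + (95,7)
step 6: (841, 62)  from 2·(312,23) + (217,16)
…
step 8: (3147, 232)  from 2·(1153,85) + (841,62)
…
step 10: (13741, 1013)  from 1·(10594,781) + (3147,232)
step 11: (24335, 1794)  from 1·(13741,1013) + (10594,781)
→ (24335, 1794).  Check: 24335²=592192225, 184·1794²=592192224, difference 1.
(x_2, y_2) = (24335·24335 + 184·1794·1794, 24335·1794 + 1794·24335) = (1184384449, 87313980)
(x_3, y_3) = (24335·1184384449 + 184·1794·87313980, 24335·87313980 + 1794·1184384449) = (57643991108495, 4249571404806)

24335 1794
1184384449 87313980
57643991108495 4249571404806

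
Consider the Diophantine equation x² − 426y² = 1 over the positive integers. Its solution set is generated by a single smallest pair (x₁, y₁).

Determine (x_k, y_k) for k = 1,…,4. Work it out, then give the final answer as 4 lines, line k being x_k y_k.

88751 4300
15753480001 763258600
2796274207048751 135479928012900
496344264283813920001 24047958181382517200

√426 → a₀=20, period (1,1,1,3,2,6,2,3,1,1,1,40); ℓ=12 even so k=11
a_0=20:  p_0=20·1+0=20,  q_0=20·0+1=1
a_1=1:  p_1=1·20+1=21,  q_1=1·1+0=1
a_2=1:  p_2=1·21+20=41,  q_2=1·1+1=2
…
a_4=3:  p_4=3·62+41=227,  q_4=3·3+2=11
a_5=2:  p_5=2·227+62=516,  q_5=2·11+3=25
…
a_8=3:  p_8=3·7162+3323=24809,  q_8=3·347+161=1202
a_9=1:  p_9=1·24809+7162=31971,  q_9=1·1202+347=1549
a_10=1:  p_10=1·31971+24809=56780,  q_10=1·1549+1202=2751
a_11=1:  p_11=1·56780+31971=88751,  q_11=1·2751+1549=4300
(x₁, y₁) = (88751, 4300);  88751² − 426·4300² = 1 ✓
(88751+4300√426)^2 = 15753480001 + 763258600√426
(88751+4300√426)^3 = 2796274207048751 + 135479928012900√426
(88751+4300√426)^4 = 496344264283813920001 + 24047958181382517200√426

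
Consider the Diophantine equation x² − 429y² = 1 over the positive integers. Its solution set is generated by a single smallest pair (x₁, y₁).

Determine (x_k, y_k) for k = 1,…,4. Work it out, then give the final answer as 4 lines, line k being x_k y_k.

d=429: √d = [20; 1,2,2,9,1,12,1,9,2,2,1,40] (ℓ=12, even), read p_11/q_11
i=0: a=20 ⇒ p=20, q=1
i=1: a=1 ⇒ p=21, q=1
…
i=3: a=2 ⇒ p=145, q=7
…
i=9: a=2 ⇒ p=438459, q=21169
i=10: a=2 ⇒ p=1085636, q=52415
i=11: a=1 ⇒ p=1524095, q=73584
→ (1524095, 73584).  Check: 1524095²=2322865569025, 429·73584²=2322865569024, difference 1.
n=2: (1524095,73584)∘(1524095,73584) = (1524095·1524095+429·73584·73584, 1524095·73584+73584·1524095) = (4645731138049,224298012960)
n=3: (4645731138049,224298012960)∘(1524095,73584) = (1524095·4645731138049+429·73584·224298012960, 1524095·224298012960+73584·4645731138049) = (14161071197688057215,683702960124468816)
n=4: (14161071197688057215,683702960124468816)∘(1524095,73584) = (1524095·14161071197688057215+429·73584·683702960124468816, 1524095·683702960124468816+73584·14161071197688057215) = (43165635614076113391052801,2084056526021580302230080)

1524095 73584
4645731138049 224298012960
14161071197688057215 683702960124468816
43165635614076113391052801 2084056526021580302230080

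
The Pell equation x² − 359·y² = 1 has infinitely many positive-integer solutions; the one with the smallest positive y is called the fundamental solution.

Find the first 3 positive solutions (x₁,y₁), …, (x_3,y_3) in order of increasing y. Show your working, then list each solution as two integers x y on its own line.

360 19
259199 13680
186622920 9849581

√359 = [18; 1,17,1,36, …], period ℓ=4 (even) → k=3
k=0  a_k=18  p_k/q_k = 18/1
k=1  a_k=1  p_k/q_k = 19/1
k=2  a_k=17  p_k/q_k = 341/18
k=3  a_k=1  p_k/q_k = 360/19
→ (360, 19).  Check: 360²=129600, 359·19²=129599, difference 1.
(360+19√359)^2 = 259199 + 13680√359
(360+19√359)^3 = 186622920 + 9849581√359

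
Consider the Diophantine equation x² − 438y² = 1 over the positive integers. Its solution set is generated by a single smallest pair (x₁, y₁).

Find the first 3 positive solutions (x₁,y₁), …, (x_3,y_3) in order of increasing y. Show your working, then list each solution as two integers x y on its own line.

d=438: √d = [20; 1,12,1,40] (ℓ=4, even), read p_3/q_3
a_0=20:  p_0=20·1+0=20,  q_0=20·0+1=1
a_1=1:  p_1=1·20+1=21,  q_1=1·1+0=1
a_2=12:  p_2=12·21+20=272,  q_2=12·1+1=13
a_3=1:  p_3=1·272+21=293,  q_3=1·13+1=14
fundamental: x₁=293, y₁=14  (since 85849 − 438·196 = 1)
n=2: (293,14)∘(293,14) = (293·293+438·14·14, 293·14+14·293) = (171697,8204)
n=3: (171697,8204)∘(293,14) = (293·171697+438·14·8204, 293·8204+14·171697) = (100614149,4807530)

293 14
171697 8204
100614149 4807530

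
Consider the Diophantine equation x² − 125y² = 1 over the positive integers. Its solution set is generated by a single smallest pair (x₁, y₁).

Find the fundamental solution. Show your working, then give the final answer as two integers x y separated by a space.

d=125: √d = [11; 5,1,1,5,22] (ℓ=5, odd), read p_9/q_9
step 0: (11, 1)  from 11·(1,0) + (0,1)
…
step 2: (67, 6)  from 1·(56,5) + (11,1)
step 3: (123, 11)  from 1·(67,6) + (56,5)
…
step 7: (91444, 8179)  from 1·(76317,6826) + (15127,1353)
step 8: (167761, 15005)  from 1·(91444,8179) + (76317,6826)
step 9: (930249, 83204)  from 5·(167761,15005) + (91444,8179)
(x₁, y₁) = (930249, 83204);  930249² − 125·83204² = 1 ✓

930249 83204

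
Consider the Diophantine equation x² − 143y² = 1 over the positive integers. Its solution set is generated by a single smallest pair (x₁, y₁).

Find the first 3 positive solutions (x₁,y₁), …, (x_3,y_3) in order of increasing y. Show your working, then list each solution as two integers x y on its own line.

12 1
287 24
6876 575

[11; 1,22] for √143; ℓ=2 ⇒ convergent index 1
a_0=11:  p_0=11·1+0=11,  q_0=11·0+1=1
a_1=1:  p_1=1·11+1=12,  q_1=1·1+0=1
→ (12, 1).  Check: 12²=144, 143·1²=143, difference 1.
k=2:  x_2 = 12·12+143·1·1 = 287,  y_2 = 12·1+1·12 = 24
k=3:  x_3 = 12·287+143·1·24 = 6876,  y_3 = 12·24+1·287 = 575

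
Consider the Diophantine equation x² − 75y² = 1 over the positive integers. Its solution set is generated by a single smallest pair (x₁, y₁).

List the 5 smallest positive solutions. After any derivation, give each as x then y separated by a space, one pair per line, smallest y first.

26 3
1351 156
70226 8109
3650401 421512
189750626 21910515

[8; 1,1,1,16] for √75; ℓ=4 ⇒ convergent index 3
a_0=8:  p_0=8·1+0=8,  q_0=8·0+1=1
a_1=1:  p_1=1·8+1=9,  q_1=1·1+0=1
a_2=1:  p_2=1·9+8=17,  q_2=1·1+1=2
a_3=1:  p_3=1·17+9=26,  q_3=1·2+1=3
fundamental: x₁=26, y₁=3  (since 676 − 75·9 = 1)
(26+3√75)^2 = 1351 + 156√75
(26+3√75)^3 = 70226 + 8109√75
(26+3√75)^4 = 3650401 + 421512√75
(26+3√75)^5 = 189750626 + 21910515√75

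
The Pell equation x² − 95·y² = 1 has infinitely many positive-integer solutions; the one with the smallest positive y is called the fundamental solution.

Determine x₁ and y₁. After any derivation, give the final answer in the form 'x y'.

√95 → a₀=9, period (1,2,1,18); ℓ=4 even so k=3
step 0: (9, 1)  from 9·(1,0) + (0,1)
…
step 2: (29, 3)  from 2·(10,1) + (9,1)
step 3: (39, 4)  from 1·(29,3) + (10,1)
(x₁, y₁) = (39, 4);  39² − 95·4² = 1 ✓

39 4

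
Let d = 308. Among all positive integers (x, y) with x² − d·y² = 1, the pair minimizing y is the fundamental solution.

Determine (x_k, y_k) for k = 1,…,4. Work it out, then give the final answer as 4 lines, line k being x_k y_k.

351 20
246401 14040
172973151 9856060
121426905601 6918940080

d=308: √d = [17; 1,1,4,1,1,34] (ℓ=6, even), read p_5/q_5
i=0: a=17 ⇒ p=17, q=1
…
i=3: a=4 ⇒ p=158, q=9
i=4: a=1 ⇒ p=193, q=11
i=5: a=1 ⇒ p=351, q=20
(x₁, y₁) = (351, 20);  351² − 308·20² = 1 ✓
k=2:  x_2 = 351·351+308·20·20 = 246401,  y_2 = 351·20+20·351 = 14040
k=3:  x_3 = 351·246401+308·20·14040 = 172973151,  y_3 = 351·14040+20·246401 = 9856060
k=4:  x_4 = 351·172973151+308·20·9856060 = 121426905601,  y_4 = 351·9856060+20·172973151 = 6918940080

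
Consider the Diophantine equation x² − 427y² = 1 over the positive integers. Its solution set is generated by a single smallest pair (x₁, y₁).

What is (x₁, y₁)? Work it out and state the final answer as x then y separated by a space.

62 3

√427 = [20; 1,1,1,40, …], period ℓ=4 (even) → k=3
step 0: (20, 1)  from 20·(1,0) + (0,1)
…
step 2: (41, 2)  from 1·(21,1) + (20,1)
step 3: (62, 3)  from 1·(41,2) + (21,1)
→ (62, 3).  Check: 62²=3844, 427·3²=3843, difference 1.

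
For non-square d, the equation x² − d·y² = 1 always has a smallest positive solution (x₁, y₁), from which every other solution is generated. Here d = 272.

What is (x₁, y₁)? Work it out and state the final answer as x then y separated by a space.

33 2

√272 = [16; 2,32, …], period ℓ=2 (even) → k=1
step 0: (16, 1)  from 16·(1,0) + (0,1)
step 1: (33, 2)  from 2·(16,1) + (1,0)
(x₁, y₁) = (33, 2);  33² − 272·2² = 1 ✓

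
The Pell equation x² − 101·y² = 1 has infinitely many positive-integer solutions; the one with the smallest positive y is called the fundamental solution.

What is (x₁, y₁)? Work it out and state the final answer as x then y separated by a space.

201 20

√101 → a₀=10, period (20); ℓ=1 odd so k=1
k=0  a_k=10  p_k/q_k = 10/1
k=1  a_k=20  p_k/q_k = 201/20
→ (201, 20).  Check: 201²=40401, 101·20²=40400, difference 1.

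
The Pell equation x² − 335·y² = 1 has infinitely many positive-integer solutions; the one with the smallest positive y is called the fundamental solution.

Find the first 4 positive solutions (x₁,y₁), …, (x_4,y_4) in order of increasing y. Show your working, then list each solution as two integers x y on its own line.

604 33
729631 39864
881393644 48155679
1064722792321 58172020368

[18; 3,3,3,36] for √335; ℓ=4 ⇒ convergent index 3
a_0=18:  p_0=18·1+0=18,  q_0=18·0+1=1
…
a_2=3:  p_2=3·55+18=183,  q_2=3·3+1=10
a_3=3:  p_3=3·183+55=604,  q_3=3·10+3=33
→ (604, 33).  Check: 604²=364816, 335·33²=364815, difference 1.
(x_2, y_2) = (604·604 + 335·33·33, 604·33 + 33·604) = (729631, 39864)
(x_3, y_3) = (604·729631 + 335·33·39864, 604·39864 + 33·729631) = (881393644, 48155679)
(x_4, y_4) = (604·881393644 + 335·33·48155679, 604·48155679 + 33·881393644) = (1064722792321, 58172020368)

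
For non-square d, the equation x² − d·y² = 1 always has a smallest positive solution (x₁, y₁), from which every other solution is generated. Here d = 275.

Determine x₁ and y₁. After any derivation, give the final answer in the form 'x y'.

[16; 1,1,2,1,1,32] for √275; ℓ=6 ⇒ convergent index 5
a_0=16:  p_0=16·1+0=16,  q_0=16·0+1=1
…
a_2=1:  p_2=1·17+16=33,  q_2=1·1+1=2
a_3=2:  p_3=2·33+17=83,  q_3=2·2+1=5
a_4=1:  p_4=1·83+33=116,  q_4=1·5+2=7
a_5=1:  p_5=1·116+83=199,  q_5=1·7+5=12
→ (199, 12).  Check: 199²=39601, 275·12²=39600, difference 1.

199 12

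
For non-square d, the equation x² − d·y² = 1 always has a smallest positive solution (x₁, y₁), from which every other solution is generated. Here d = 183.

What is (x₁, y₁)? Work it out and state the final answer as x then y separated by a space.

487 36

√183 = [13; 1,1,8,1,1,26, …], period ℓ=6 (even) → k=5
i=0: a=13 ⇒ p=13, q=1
i=1: a=1 ⇒ p=14, q=1
i=2: a=1 ⇒ p=27, q=2
i=3: a=8 ⇒ p=230, q=17
i=4: a=1 ⇒ p=257, q=19
i=5: a=1 ⇒ p=487, q=36
→ (487, 36).  Check: 487²=237169, 183·36²=237168, difference 1.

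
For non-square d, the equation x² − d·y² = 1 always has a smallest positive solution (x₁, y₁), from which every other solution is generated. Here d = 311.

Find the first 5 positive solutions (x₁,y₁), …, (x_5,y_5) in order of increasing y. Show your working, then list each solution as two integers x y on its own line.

√311 = [17; 1,1,1,2,1,…,1,1,34, …], period ℓ=16 (even) → k=15
a_0=17:  p_0=17·1+0=17,  q_0=17·0+1=1
a_1=1:  p_1=1·17+1=18,  q_1=1·1+0=1
…
a_4=2:  p_4=2·53+35=141,  q_4=2·3+2=8
a_5=1:  p_5=1·141+53=194,  q_5=1·8+3=11
a_6=6:  p_6=6·194+141=1305,  q_6=6·11+8=74
a_7=3:  p_7=3·1305+194=4109,  q_7=3·74+11=233
a_8=17:  p_8=17·4109+1305=71158,  q_8=17·233+74=4035
a_9=3:  p_9=3·71158+4109=217583,  q_9=3·4035+233=12338
a_10=6:  p_10=6·217583+71158=1376656,  q_10=6·12338+4035=78063
a_11=1:  p_11=1·1376656+217583=1594239,  q_11=1·78063+12338=90401
…
a_13=1:  p_13=1·4565134+1594239=6159373,  q_13=1·258865+90401=349266
a_14=1:  p_14=1·6159373+4565134=10724507,  q_14=1·349266+258865=608131
a_15=1:  p_15=1·10724507+6159373=16883880,  q_15=1·608131+349266=957397
(x₁, y₁) = (16883880, 957397);  16883880² − 311·957397² = 1 ✓
(16883880+957397√311)^2 = 570130807708799 + 32329152120720√311
(16883880+957397√311)^3 = 19252040283316857636360 + 1091683049815963029803√311
(16883880+957397√311)^4 = 650098275797375082487964044801 + 36863691222253451430108430560√311
(16883880+957397√311)^5 = 21952362553539551163393489436611779400 + 1244804277907160115380508441163715797√311

16883880 957397
570130807708799 32329152120720
19252040283316857636360 1091683049815963029803
650098275797375082487964044801 36863691222253451430108430560
21952362553539551163393489436611779400 1244804277907160115380508441163715797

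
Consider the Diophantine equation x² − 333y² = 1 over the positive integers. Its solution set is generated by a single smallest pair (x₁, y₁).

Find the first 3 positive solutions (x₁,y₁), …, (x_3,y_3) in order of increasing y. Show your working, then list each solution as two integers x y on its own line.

√333 → a₀=18, period (4,36); ℓ=2 even so k=1
step 0: (18, 1)  from 18·(1,0) + (0,1)
step 1: (73, 4)  from 4·(18,1) + (1,0)
→ (73, 4).  Check: 73²=5329, 333·4²=5328, difference 1.
(73+4√333)^2 = 10657 + 584√333
(73+4√333)^3 = 1555849 + 85260√333

73 4
10657 584
1555849 85260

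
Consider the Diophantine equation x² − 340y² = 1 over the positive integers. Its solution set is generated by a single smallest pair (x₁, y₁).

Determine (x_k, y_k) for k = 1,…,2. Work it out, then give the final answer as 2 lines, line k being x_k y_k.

285769 15498
163327842721 8857695924

√340 = [18; 2,3,1,1,1,…,3,2,36, …], period ℓ=14 (even) → k=13
k=0  a_k=18  p_k/q_k = 18/1
k=1  a_k=2  p_k/q_k = 37/2
k=2  a_k=3  p_k/q_k = 129/7
k=3  a_k=1  p_k/q_k = 166/9
k=4  a_k=1  p_k/q_k = 295/16
k=5  a_k=1  p_k/q_k = 461/25
k=6  a_k=1  p_k/q_k = 756/41
k=7  a_k=8  p_k/q_k = 6509/353
k=8  a_k=1  p_k/q_k = 7265/394
k=9  a_k=1  p_k/q_k = 13774/747
k=10  a_k=1  p_k/q_k = 21039/1141
…
k=12  a_k=3  p_k/q_k = 125478/6805
k=13  a_k=2  p_k/q_k = 285769/15498
(x₁, y₁) = (285769, 15498);  285769² − 340·15498² = 1 ✓
(x_2, y_2) = (285769·285769 + 340·15498·15498, 285769·15498 + 15498·285769) = (163327842721, 8857695924)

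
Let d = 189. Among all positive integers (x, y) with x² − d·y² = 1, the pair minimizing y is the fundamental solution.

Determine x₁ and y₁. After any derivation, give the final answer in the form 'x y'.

55 4

d=189: √d = [13; 1,2,1,26] (ℓ=4, even), read p_3/q_3
i=0: a=13 ⇒ p=13, q=1
i=1: a=1 ⇒ p=14, q=1
i=2: a=2 ⇒ p=41, q=3
i=3: a=1 ⇒ p=55, q=4
fundamental: x₁=55, y₁=4  (since 3025 − 189·16 = 1)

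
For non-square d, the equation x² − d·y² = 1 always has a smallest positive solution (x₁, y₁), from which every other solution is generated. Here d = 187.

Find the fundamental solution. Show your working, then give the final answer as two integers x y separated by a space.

1682 123

√187 → a₀=13, period (1,2,13,2,1,26); ℓ=6 even so k=5
i=0: a=13 ⇒ p=13, q=1
i=1: a=1 ⇒ p=14, q=1
…
i=3: a=13 ⇒ p=547, q=40
i=4: a=2 ⇒ p=1135, q=83
i=5: a=1 ⇒ p=1682, q=123
fundamental: x₁=1682, y₁=123  (since 2829124 − 187·15129 = 1)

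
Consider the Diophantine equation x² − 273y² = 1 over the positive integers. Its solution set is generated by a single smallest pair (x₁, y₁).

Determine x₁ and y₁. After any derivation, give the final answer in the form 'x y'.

727 44

[16; 1,1,10,1,1,32] for √273; ℓ=6 ⇒ convergent index 5
k=0  a_k=16  p_k/q_k = 16/1
…
k=2  a_k=1  p_k/q_k = 33/2
k=3  a_k=10  p_k/q_k = 347/21
k=4  a_k=1  p_k/q_k = 380/23
k=5  a_k=1  p_k/q_k = 727/44
→ (727, 44).  Check: 727²=528529, 273·44²=528528, difference 1.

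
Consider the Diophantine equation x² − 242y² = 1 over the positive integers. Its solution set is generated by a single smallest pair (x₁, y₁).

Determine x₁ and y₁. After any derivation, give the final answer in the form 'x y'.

19601 1260

√242 → a₀=15, period (1,1,3,1,14,1,3,1,1,30); ℓ=10 even so k=9
k=0  a_k=15  p_k/q_k = 15/1
…
k=6  a_k=1  p_k/q_k = 2209/142
…
k=8  a_k=1  p_k/q_k = 10905/701
k=9  a_k=1  p_k/q_k = 19601/1260
(x₁, y₁) = (19601, 1260);  19601² − 242·1260² = 1 ✓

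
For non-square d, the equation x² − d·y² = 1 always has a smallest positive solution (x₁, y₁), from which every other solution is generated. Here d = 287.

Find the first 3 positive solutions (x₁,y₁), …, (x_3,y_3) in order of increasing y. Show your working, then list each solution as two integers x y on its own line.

288 17
165887 9792
95550624 5640175

d=287: √d = [16; 1,15,1,32] (ℓ=4, even), read p_3/q_3
step 0: (16, 1)  from 16·(1,0) + (0,1)
…
step 2: (271, 16)  from 15·(17,1) + (16,1)
step 3: (288, 17)  from 1·(271,16) + (17,1)
fundamental: x₁=288, y₁=17  (since 82944 − 287·289 = 1)
n=2: (288,17)∘(288,17) = (288·288+287·17·17, 288·17+17·288) = (165887,9792)
n=3: (165887,9792)∘(288,17) = (288·165887+287·17·9792, 288·9792+17·165887) = (95550624,5640175)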